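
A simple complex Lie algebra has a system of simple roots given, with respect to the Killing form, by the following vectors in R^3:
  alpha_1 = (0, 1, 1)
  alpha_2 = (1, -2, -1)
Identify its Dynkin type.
Compute the Cartan integers a_ij = 2(alpha_i, alpha_j)/(alpha_j, alpha_j); the resulting 2x2 Cartan matrix is
[[2, -1], [-3, 2]].
The roots have two lengths (squared-length ratio 3:1); the short ones are alpha_{1}. The associated Dynkin diagram is two nodes joined by a triple edge (G_2), so the type is G_2.

G_2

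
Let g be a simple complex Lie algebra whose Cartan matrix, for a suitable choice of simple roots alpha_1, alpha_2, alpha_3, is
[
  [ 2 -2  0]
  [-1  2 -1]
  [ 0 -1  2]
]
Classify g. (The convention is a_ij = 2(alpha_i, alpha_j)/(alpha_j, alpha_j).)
C_3

The matrix has rank 3 with 2's on the diagonal. Reading the off-diagonal entries as Dynkin edges (a single edge where a_ij = a_ji = -1; a double or triple edge where a_ij * a_ji = 2 or 3), the diagram is a chain of 3 nodes with a double edge at one end; the terminal node there is the unique long simple root (C_3). One simple-root ordering that puts it in standard form is (alpha_3, alpha_2, alpha_1). So the algebra is type C_3, i.e. sp(6).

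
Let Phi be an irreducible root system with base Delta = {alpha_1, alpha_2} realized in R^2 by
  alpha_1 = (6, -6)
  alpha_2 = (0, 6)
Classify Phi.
Compute the Cartan integers a_ij = 2(alpha_i, alpha_j)/(alpha_j, alpha_j); the resulting 2x2 Cartan matrix is
[[2, -2], [-1, 2]].
The roots have two lengths (squared-length ratio 2:1); the short ones are alpha_{2}. The associated Dynkin diagram is a chain of 2 nodes with a double edge at one end; the terminal node there is the unique short simple root (B_2), so the type is B_2 (the algebra so(5)).

B2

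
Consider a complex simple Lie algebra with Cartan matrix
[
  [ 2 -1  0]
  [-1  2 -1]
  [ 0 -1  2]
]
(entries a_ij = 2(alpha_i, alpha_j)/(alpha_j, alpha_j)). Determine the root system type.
type A_3

The matrix has rank 3 with 2's on the diagonal. Reading the off-diagonal entries as Dynkin edges (a single edge where a_ij = a_ji = -1; a double or triple edge where a_ij * a_ji = 2 or 3), the diagram is a chain of 3 nodes with single edges (A_3). One simple-root ordering that puts it in standard form is (alpha_3, alpha_2, alpha_1). So the algebra is type A_3, i.e. sl(4).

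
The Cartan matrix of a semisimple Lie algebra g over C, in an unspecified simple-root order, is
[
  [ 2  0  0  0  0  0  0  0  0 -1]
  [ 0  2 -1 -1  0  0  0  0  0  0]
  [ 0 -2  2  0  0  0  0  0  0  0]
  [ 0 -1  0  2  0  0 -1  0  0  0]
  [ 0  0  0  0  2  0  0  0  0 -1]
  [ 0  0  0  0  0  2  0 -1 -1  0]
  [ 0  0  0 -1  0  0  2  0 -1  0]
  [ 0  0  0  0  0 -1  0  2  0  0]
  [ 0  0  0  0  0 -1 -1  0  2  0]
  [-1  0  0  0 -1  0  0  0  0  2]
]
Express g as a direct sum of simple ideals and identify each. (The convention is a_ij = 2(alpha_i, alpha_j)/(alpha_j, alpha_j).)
The diagram associated to this matrix has two connected components: the simple roots {alpha_1, alpha_5, alpha_10} form a chain of 3 nodes with single edges (A_3), and {alpha_2, alpha_3, alpha_4, alpha_6, alpha_7, alpha_8, alpha_9} form a chain of 7 nodes with a double edge at one end; the terminal node there is the unique long simple root (C_7). A semisimple Lie algebra decomposes uniquely as the direct sum of simple ideals, one per connected component of its Dynkin diagram, so g ≅ A_3 ⊕ C_7 (dimension 15 + 105 = 120).

A_3 (sl(4)) + C_7 (sp(14))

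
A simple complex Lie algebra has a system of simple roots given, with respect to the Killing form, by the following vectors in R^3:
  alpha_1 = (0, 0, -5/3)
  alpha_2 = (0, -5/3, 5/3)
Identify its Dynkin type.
Compute the Cartan integers a_ij = 2(alpha_i, alpha_j)/(alpha_j, alpha_j); the resulting 2x2 Cartan matrix is
[[2, -1], [-2, 2]].
The roots have two lengths (squared-length ratio 2:1); the short ones are alpha_{1}. The associated Dynkin diagram is a chain of 2 nodes with a double edge at one end; the terminal node there is the unique short simple root (B_2), so the type is B_2 (the algebra so(5)).

type B_2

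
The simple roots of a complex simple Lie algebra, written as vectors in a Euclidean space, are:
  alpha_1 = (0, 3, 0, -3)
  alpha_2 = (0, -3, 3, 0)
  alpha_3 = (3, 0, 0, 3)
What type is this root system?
A3

Compute the Cartan integers a_ij = 2(alpha_i, alpha_j)/(alpha_j, alpha_j); the resulting 3x3 Cartan matrix is
[[2, -1, -1], [-1, 2, 0], [-1, 0, 2]].
All simple roots have the same length, so the diagram is simply laced. The associated Dynkin diagram is a chain of 3 nodes with single edges (A_3), so the type is A_3 (the algebra sl(4)).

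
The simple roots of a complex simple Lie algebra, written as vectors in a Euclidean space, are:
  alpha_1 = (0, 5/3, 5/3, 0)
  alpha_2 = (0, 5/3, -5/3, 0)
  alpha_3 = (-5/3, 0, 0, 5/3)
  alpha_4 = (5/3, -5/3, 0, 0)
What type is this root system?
D_4

Compute the Cartan integers a_ij = 2(alpha_i, alpha_j)/(alpha_j, alpha_j); the resulting 4x4 Cartan matrix is
[[2, 0, 0, -1], [0, 2, 0, -1], [0, 0, 2, -1], [-1, -1, -1, 2]].
All simple roots have the same length, so the diagram is simply laced. The associated Dynkin diagram is a chain of 2 nodes with a fork of two nodes at one end (D_4), so the type is D_4 (the algebra so(8)).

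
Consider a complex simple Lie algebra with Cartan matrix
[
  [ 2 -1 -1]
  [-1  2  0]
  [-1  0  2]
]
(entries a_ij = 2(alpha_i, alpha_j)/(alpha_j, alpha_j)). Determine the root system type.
type A_3

The matrix has rank 3 with 2's on the diagonal. Reading the off-diagonal entries as Dynkin edges (a single edge where a_ij = a_ji = -1; a double or triple edge where a_ij * a_ji = 2 or 3), the diagram is a chain of 3 nodes with single edges (A_3). One simple-root ordering that puts it in standard form is (alpha_3, alpha_1, alpha_2). So the algebra is type A_3, i.e. sl(4).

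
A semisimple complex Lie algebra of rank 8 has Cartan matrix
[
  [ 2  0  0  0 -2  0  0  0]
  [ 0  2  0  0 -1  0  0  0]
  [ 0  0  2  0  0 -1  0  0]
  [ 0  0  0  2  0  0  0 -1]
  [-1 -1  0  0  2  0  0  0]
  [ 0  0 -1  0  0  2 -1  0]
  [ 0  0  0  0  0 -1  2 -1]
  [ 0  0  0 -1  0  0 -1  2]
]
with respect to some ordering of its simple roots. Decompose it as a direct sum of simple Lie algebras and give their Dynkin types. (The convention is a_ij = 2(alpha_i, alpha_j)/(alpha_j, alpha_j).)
The diagram associated to this matrix has two connected components: the simple roots {alpha_3, alpha_4, alpha_6, alpha_7, alpha_8} form a chain of 5 nodes with single edges (A_5), and {alpha_1, alpha_2, alpha_5} form a chain of 3 nodes with a double edge at one end; the terminal node there is the unique long simple root (C_3). A semisimple Lie algebra decomposes uniquely as the direct sum of simple ideals, one per connected component of its Dynkin diagram, so g ≅ A_5 ⊕ C_3 (dimension 35 + 21 = 56).

A_5 (sl(6)) ⊕ C_3 (sp(6))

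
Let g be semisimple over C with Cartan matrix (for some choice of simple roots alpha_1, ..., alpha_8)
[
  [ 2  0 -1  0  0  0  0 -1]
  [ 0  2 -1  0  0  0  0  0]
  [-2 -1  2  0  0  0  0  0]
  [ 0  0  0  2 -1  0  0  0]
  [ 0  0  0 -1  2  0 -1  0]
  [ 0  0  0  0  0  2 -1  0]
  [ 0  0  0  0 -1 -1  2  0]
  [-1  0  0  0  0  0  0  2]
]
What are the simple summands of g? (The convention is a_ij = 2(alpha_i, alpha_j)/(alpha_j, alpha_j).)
The diagram associated to this matrix has two connected components: the simple roots {alpha_4, alpha_5, alpha_6, alpha_7} form a chain of 4 nodes with single edges (A_4), and {alpha_1, alpha_2, alpha_3, alpha_8} form a chain of 4 nodes with a double edge between the middle two (F_4). A semisimple Lie algebra decomposes uniquely as the direct sum of simple ideals, one per connected component of its Dynkin diagram, so g ≅ A_4 ⊕ F_4 (dimension 24 + 52 = 76).

A_4 + F_4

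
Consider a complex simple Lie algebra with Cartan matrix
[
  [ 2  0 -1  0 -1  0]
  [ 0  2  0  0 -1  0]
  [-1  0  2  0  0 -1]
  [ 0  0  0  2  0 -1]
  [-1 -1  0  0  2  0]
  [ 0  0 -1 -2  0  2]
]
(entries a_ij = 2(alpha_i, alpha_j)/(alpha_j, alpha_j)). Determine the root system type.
The matrix has rank 6 with 2's on the diagonal. Reading the off-diagonal entries as Dynkin edges (a single edge where a_ij = a_ji = -1; a double or triple edge where a_ij * a_ji = 2 or 3), the diagram is a chain of 6 nodes with a double edge at one end; the terminal node there is the unique short simple root (B_6). One simple-root ordering that puts it in standard form is (alpha_2, alpha_5, alpha_1, alpha_3, alpha_6, alpha_4). So the algebra is type B_6, i.e. so(13).

B6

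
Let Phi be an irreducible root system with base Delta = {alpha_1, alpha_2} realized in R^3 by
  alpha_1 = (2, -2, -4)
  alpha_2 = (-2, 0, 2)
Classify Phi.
G_2

Compute the Cartan integers a_ij = 2(alpha_i, alpha_j)/(alpha_j, alpha_j); the resulting 2x2 Cartan matrix is
[[2, -3], [-1, 2]].
The roots have two lengths (squared-length ratio 3:1); the short ones are alpha_{2}. The associated Dynkin diagram is two nodes joined by a triple edge (G_2), so the type is G_2.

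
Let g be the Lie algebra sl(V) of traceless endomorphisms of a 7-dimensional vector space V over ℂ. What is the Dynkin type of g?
This is sl(7), which has dimension 7^2 - 1 = 48 and rank 7 - 1 = 6 (a Cartan subalgebra is the diagonal traceless matrices). In the classification of classical Lie algebras, the special linear algebra sl(n+1) has type A_n; here n = 6, so the Dynkin diagram is a chain of 6 nodes with single edges (A_6). Hence the type is A_6.

A_6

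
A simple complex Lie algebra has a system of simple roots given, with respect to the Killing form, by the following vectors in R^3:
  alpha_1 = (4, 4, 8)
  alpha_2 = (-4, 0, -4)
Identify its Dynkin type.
Compute the Cartan integers a_ij = 2(alpha_i, alpha_j)/(alpha_j, alpha_j); the resulting 2x2 Cartan matrix is
[[2, -3], [-1, 2]].
The roots have two lengths (squared-length ratio 3:1); the short ones are alpha_{2}. The associated Dynkin diagram is two nodes joined by a triple edge (G_2), so the type is G_2.

G_2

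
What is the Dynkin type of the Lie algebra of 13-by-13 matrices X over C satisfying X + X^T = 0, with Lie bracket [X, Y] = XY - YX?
type B_6

This is so(13) with 13 odd, which has dimension 13(13-1)/2 = 78 and rank (13-1)/2 = 6. In the classification of classical Lie algebras, the orthogonal algebra so(2n+1) in an odd number of variables has type B_n; here n = 6, so the Dynkin diagram is a chain of 6 nodes with a double edge at one end; the terminal node there is the unique short simple root (B_6). Hence the type is B_6.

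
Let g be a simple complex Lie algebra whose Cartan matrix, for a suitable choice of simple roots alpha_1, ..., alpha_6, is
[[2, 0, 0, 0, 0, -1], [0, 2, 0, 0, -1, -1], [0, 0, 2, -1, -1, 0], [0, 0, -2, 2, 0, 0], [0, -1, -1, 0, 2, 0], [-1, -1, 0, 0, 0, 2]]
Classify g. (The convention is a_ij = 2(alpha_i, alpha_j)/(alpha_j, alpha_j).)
The matrix has rank 6 with 2's on the diagonal. Reading the off-diagonal entries as Dynkin edges (a single edge where a_ij = a_ji = -1; a double or triple edge where a_ij * a_ji = 2 or 3), the diagram is a chain of 6 nodes with a double edge at one end; the terminal node there is the unique long simple root (C_6). One simple-root ordering that puts it in standard form is (alpha_1, alpha_6, alpha_2, alpha_5, alpha_3, alpha_4). So the algebra is type C_6, i.e. sp(12).

C_6 (sp(12))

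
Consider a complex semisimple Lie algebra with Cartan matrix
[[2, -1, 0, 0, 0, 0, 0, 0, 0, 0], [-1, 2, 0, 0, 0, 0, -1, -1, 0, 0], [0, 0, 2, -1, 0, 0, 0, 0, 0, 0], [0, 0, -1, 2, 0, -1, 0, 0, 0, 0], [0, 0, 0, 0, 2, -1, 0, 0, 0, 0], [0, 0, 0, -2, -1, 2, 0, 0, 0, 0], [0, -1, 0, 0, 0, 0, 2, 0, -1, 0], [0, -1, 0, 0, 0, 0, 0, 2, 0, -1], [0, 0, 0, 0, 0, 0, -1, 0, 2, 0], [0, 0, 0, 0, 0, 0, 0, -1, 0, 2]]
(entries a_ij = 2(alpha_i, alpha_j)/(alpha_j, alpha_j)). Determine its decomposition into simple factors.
The diagram associated to this matrix has two connected components: the simple roots {alpha_1, alpha_2, alpha_7, alpha_8, alpha_9, alpha_10} form a chain of 5 nodes with one extra node attached to the third node from one end (E_6), and {alpha_3, alpha_4, alpha_5, alpha_6} form a chain of 4 nodes with a double edge between the middle two (F_4). A semisimple Lie algebra decomposes uniquely as the direct sum of simple ideals, one per connected component of its Dynkin diagram, so g ≅ E_6 ⊕ F_4 (dimension 78 + 52 = 130).

type E_6 + type F_4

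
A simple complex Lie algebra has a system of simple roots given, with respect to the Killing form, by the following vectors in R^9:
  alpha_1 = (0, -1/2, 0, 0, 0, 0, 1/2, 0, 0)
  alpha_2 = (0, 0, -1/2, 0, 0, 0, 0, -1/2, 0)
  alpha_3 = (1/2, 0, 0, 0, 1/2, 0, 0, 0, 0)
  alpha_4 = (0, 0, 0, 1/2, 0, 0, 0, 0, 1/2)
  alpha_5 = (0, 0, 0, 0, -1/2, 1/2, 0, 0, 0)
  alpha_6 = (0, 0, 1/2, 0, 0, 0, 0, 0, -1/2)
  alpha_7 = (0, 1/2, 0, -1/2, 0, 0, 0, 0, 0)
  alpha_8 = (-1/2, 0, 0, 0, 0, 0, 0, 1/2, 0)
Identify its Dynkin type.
type A_8

Compute the Cartan integers a_ij = 2(alpha_i, alpha_j)/(alpha_j, alpha_j); the resulting 8x8 Cartan matrix is
[[2, 0, 0, 0, 0, 0, -1, 0], [0, 2, 0, 0, 0, -1, 0, -1], [0, 0, 2, 0, -1, 0, 0, -1], [0, 0, 0, 2, 0, -1, -1, 0], [0, 0, -1, 0, 2, 0, 0, 0], [0, -1, 0, -1, 0, 2, 0, 0], [-1, 0, 0, -1, 0, 0, 2, 0], [0, -1, -1, 0, 0, 0, 0, 2]].
All simple roots have the same length, so the diagram is simply laced. The associated Dynkin diagram is a chain of 8 nodes with single edges (A_8), so the type is A_8 (the algebra sl(9)).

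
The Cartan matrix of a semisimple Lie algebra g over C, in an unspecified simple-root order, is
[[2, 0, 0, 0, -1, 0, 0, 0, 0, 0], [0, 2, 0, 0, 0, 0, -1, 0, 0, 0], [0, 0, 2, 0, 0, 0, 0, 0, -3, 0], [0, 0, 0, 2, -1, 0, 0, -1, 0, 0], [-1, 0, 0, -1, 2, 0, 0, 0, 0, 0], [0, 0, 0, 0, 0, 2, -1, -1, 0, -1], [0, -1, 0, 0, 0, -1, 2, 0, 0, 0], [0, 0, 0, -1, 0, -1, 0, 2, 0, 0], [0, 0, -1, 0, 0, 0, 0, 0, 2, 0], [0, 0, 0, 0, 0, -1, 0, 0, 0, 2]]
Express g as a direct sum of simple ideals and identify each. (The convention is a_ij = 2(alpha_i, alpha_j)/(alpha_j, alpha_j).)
E8 + G2

The diagram associated to this matrix has two connected components: the simple roots {alpha_1, alpha_2, alpha_4, alpha_5, alpha_6, alpha_7, alpha_8, alpha_10} form a chain of 7 nodes with one extra node attached to the third node from one end (E_8), and {alpha_3, alpha_9} form two nodes joined by a triple edge (G_2). A semisimple Lie algebra decomposes uniquely as the direct sum of simple ideals, one per connected component of its Dynkin diagram, so g ≅ E_8 ⊕ G_2 (dimension 248 + 14 = 262).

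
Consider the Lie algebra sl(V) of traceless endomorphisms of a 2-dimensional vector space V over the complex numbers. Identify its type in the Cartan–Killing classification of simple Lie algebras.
This is sl(2), which has dimension 2^2 - 1 = 3 and rank 2 - 1 = 1 (a Cartan subalgebra is the diagonal traceless matrices). In the classification of classical Lie algebras, the special linear algebra sl(n+1) has type A_n; here n = 1, so the Dynkin diagram is a chain of 1 nodes with single edges (A_1). Hence the type is A_1.

A_1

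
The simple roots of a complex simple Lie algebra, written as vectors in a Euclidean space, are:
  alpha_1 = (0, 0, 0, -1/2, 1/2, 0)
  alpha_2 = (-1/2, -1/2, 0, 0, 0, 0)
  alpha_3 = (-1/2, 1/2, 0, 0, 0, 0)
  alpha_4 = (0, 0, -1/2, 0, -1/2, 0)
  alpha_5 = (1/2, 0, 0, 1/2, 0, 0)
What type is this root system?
Compute the Cartan integers a_ij = 2(alpha_i, alpha_j)/(alpha_j, alpha_j); the resulting 5x5 Cartan matrix is
[[2, 0, 0, -1, -1], [0, 2, 0, 0, -1], [0, 0, 2, 0, -1], [-1, 0, 0, 2, 0], [-1, -1, -1, 0, 2]].
All simple roots have the same length, so the diagram is simply laced. The associated Dynkin diagram is a chain of 3 nodes with a fork of two nodes at one end (D_5), so the type is D_5 (the algebra so(10)).

D_5 (so(10))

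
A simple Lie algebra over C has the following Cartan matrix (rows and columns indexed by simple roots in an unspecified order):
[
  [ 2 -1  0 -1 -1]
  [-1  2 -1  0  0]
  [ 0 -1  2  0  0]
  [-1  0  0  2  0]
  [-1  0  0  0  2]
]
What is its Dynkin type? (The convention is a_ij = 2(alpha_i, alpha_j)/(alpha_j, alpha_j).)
D_5 (so(10))

The matrix has rank 5 with 2's on the diagonal. Reading the off-diagonal entries as Dynkin edges (a single edge where a_ij = a_ji = -1; a double or triple edge where a_ij * a_ji = 2 or 3), the diagram is a chain of 3 nodes with a fork of two nodes at one end (D_5). One simple-root ordering that puts it in standard form is (alpha_3, alpha_2, alpha_1, alpha_5, alpha_4). So the algebra is type D_5, i.e. so(10).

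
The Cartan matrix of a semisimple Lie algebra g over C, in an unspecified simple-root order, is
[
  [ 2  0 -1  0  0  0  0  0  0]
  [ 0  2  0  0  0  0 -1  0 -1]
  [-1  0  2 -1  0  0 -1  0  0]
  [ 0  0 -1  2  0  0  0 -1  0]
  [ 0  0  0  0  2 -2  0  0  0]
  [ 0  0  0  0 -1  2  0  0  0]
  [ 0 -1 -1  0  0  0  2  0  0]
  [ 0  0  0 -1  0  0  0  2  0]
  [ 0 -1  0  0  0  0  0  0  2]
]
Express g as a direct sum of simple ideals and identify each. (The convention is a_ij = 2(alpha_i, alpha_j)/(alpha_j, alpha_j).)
The diagram associated to this matrix has two connected components: the simple roots {alpha_5, alpha_6} form a chain of 2 nodes with a double edge at one end; the terminal node there is the unique short simple root (B_2), and {alpha_1, alpha_2, alpha_3, alpha_4, alpha_7, alpha_8, alpha_9} form a chain of 6 nodes with one extra node attached to the third node from one end (E_7). A semisimple Lie algebra decomposes uniquely as the direct sum of simple ideals, one per connected component of its Dynkin diagram, so g ≅ B_2 ⊕ E_7 (dimension 10 + 133 = 143).

type B_2 + type E_7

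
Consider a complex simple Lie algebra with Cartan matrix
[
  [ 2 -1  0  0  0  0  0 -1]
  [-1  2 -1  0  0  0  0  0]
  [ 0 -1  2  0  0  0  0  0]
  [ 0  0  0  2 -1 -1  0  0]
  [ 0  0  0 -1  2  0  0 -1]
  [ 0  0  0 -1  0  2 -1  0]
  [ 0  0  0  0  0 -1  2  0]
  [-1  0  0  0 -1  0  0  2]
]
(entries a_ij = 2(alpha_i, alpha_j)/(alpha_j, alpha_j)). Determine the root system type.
The matrix has rank 8 with 2's on the diagonal. Reading the off-diagonal entries as Dynkin edges (a single edge where a_ij = a_ji = -1; a double or triple edge where a_ij * a_ji = 2 or 3), the diagram is a chain of 8 nodes with single edges (A_8). One simple-root ordering that puts it in standard form is (alpha_3, alpha_2, alpha_1, alpha_8, alpha_5, alpha_4, alpha_6, alpha_7). So the algebra is type A_8, i.e. sl(9).

A_8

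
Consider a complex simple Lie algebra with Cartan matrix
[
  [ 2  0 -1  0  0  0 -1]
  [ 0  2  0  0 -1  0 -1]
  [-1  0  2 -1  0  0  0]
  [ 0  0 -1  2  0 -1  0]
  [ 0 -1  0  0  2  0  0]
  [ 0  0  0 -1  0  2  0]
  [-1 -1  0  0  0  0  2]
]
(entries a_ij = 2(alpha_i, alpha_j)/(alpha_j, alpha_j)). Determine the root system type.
A_7

The matrix has rank 7 with 2's on the diagonal. Reading the off-diagonal entries as Dynkin edges (a single edge where a_ij = a_ji = -1; a double or triple edge where a_ij * a_ji = 2 or 3), the diagram is a chain of 7 nodes with single edges (A_7). One simple-root ordering that puts it in standard form is (alpha_5, alpha_2, alpha_7, alpha_1, alpha_3, alpha_4, alpha_6). So the algebra is type A_7, i.e. sl(8).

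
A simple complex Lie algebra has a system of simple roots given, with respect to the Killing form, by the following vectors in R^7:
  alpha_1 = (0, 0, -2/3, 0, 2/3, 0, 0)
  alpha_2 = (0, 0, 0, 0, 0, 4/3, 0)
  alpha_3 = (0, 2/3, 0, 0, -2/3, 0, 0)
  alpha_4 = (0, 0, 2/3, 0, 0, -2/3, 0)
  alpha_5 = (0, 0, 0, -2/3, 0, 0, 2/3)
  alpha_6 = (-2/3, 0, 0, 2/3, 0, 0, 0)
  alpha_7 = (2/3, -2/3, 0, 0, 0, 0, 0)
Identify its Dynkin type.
C7

Compute the Cartan integers a_ij = 2(alpha_i, alpha_j)/(alpha_j, alpha_j); the resulting 7x7 Cartan matrix is
[[2, 0, -1, -1, 0, 0, 0], [0, 2, 0, -2, 0, 0, 0], [-1, 0, 2, 0, 0, 0, -1], [-1, -1, 0, 2, 0, 0, 0], [0, 0, 0, 0, 2, -1, 0], [0, 0, 0, 0, -1, 2, -1], [0, 0, -1, 0, 0, -1, 2]].
The roots have two lengths (squared-length ratio 2:1); the short ones are alpha_{1,3,4,5,6,7}. The associated Dynkin diagram is a chain of 7 nodes with a double edge at one end; the terminal node there is the unique long simple root (C_7), so the type is C_7 (the algebra sp(14)).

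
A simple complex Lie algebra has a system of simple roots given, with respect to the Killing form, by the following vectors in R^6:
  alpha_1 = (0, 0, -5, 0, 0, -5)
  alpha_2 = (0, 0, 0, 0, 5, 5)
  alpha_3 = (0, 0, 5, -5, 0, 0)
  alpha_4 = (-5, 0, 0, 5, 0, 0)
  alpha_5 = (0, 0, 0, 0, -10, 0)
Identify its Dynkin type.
Compute the Cartan integers a_ij = 2(alpha_i, alpha_j)/(alpha_j, alpha_j); the resulting 5x5 Cartan matrix is
[[2, -1, -1, 0, 0], [-1, 2, 0, 0, -1], [-1, 0, 2, -1, 0], [0, 0, -1, 2, 0], [0, -2, 0, 0, 2]].
The roots have two lengths (squared-length ratio 2:1); the short ones are alpha_{1,2,3,4}. The associated Dynkin diagram is a chain of 5 nodes with a double edge at one end; the terminal node there is the unique long simple root (C_5), so the type is C_5 (the algebra sp(10)).

C5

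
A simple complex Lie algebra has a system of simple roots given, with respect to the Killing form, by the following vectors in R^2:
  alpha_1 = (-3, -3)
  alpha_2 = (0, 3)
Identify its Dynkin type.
Compute the Cartan integers a_ij = 2(alpha_i, alpha_j)/(alpha_j, alpha_j); the resulting 2x2 Cartan matrix is
[[2, -2], [-1, 2]].
The roots have two lengths (squared-length ratio 2:1); the short ones are alpha_{2}. The associated Dynkin diagram is a chain of 2 nodes with a double edge at one end; the terminal node there is the unique short simple root (B_2), so the type is B_2 (the algebra so(5)).

B_2 (so(5))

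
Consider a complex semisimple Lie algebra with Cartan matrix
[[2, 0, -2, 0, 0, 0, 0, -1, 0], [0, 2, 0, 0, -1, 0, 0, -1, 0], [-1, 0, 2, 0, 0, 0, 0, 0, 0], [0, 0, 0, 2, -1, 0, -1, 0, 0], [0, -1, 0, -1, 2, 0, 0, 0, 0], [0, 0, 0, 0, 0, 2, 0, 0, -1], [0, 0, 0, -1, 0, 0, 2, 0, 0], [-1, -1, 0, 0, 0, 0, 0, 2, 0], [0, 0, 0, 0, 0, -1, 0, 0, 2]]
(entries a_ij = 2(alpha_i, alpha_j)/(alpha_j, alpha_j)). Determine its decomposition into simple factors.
A_2 (sl(3)) ⊕ B_7 (so(15))

The diagram associated to this matrix has two connected components: the simple roots {alpha_6, alpha_9} form a chain of 2 nodes with single edges (A_2), and {alpha_1, alpha_2, alpha_3, alpha_4, alpha_5, alpha_7, alpha_8} form a chain of 7 nodes with a double edge at one end; the terminal node there is the unique short simple root (B_7). A semisimple Lie algebra decomposes uniquely as the direct sum of simple ideals, one per connected component of its Dynkin diagram, so g ≅ A_2 ⊕ B_7 (dimension 8 + 105 = 113).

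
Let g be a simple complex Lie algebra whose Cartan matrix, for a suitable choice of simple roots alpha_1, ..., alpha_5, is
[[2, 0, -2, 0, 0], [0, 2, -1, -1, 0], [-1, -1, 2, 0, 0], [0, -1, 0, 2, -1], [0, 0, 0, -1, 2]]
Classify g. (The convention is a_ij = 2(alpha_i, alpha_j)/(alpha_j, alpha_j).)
The matrix has rank 5 with 2's on the diagonal. Reading the off-diagonal entries as Dynkin edges (a single edge where a_ij = a_ji = -1; a double or triple edge where a_ij * a_ji = 2 or 3), the diagram is a chain of 5 nodes with a double edge at one end; the terminal node there is the unique long simple root (C_5). One simple-root ordering that puts it in standard form is (alpha_5, alpha_4, alpha_2, alpha_3, alpha_1). So the algebra is type C_5, i.e. sp(10).

type C_5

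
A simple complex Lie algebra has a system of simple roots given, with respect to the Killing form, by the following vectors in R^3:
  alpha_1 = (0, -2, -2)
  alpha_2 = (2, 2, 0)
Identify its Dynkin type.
Compute the Cartan integers a_ij = 2(alpha_i, alpha_j)/(alpha_j, alpha_j); the resulting 2x2 Cartan matrix is
[[2, -1], [-1, 2]].
All simple roots have the same length, so the diagram is simply laced. The associated Dynkin diagram is a chain of 2 nodes with single edges (A_2), so the type is A_2 (the algebra sl(3)).

A_2 (sl(3))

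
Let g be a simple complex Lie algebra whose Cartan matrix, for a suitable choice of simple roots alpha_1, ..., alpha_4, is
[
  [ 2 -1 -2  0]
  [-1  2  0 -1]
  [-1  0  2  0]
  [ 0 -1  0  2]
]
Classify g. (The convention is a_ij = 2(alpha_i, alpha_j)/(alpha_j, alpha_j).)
The matrix has rank 4 with 2's on the diagonal. Reading the off-diagonal entries as Dynkin edges (a single edge where a_ij = a_ji = -1; a double or triple edge where a_ij * a_ji = 2 or 3), the diagram is a chain of 4 nodes with a double edge at one end; the terminal node there is the unique short simple root (B_4). One simple-root ordering that puts it in standard form is (alpha_4, alpha_2, alpha_1, alpha_3). So the algebra is type B_4, i.e. so(9).

type B_4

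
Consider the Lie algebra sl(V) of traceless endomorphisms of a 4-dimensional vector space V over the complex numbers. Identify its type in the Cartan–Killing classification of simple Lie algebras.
A_3 (sl(4))

This is sl(4), which has dimension 4^2 - 1 = 15 and rank 4 - 1 = 3 (a Cartan subalgebra is the diagonal traceless matrices). In the classification of classical Lie algebras, the special linear algebra sl(n+1) has type A_n; here n = 3, so the Dynkin diagram is a chain of 3 nodes with single edges (A_3). Hence the type is A_3.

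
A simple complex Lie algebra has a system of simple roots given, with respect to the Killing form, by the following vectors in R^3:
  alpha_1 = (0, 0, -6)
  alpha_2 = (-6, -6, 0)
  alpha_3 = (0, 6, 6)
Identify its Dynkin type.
B_3

Compute the Cartan integers a_ij = 2(alpha_i, alpha_j)/(alpha_j, alpha_j); the resulting 3x3 Cartan matrix is
[[2, 0, -1], [0, 2, -1], [-2, -1, 2]].
The roots have two lengths (squared-length ratio 2:1); the short ones are alpha_{1}. The associated Dynkin diagram is a chain of 3 nodes with a double edge at one end; the terminal node there is the unique short simple root (B_3), so the type is B_3 (the algebra so(7)).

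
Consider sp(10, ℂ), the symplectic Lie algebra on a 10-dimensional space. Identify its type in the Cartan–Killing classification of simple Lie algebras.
C_5 (sp(10))

This is sp(10), which has dimension 10(10+1)/2 = 55 and rank 10/2 = 5. In the classification of classical Lie algebras, the symplectic algebra sp(2n) has type C_n; here n = 5, so the Dynkin diagram is a chain of 5 nodes with a double edge at one end; the terminal node there is the unique long simple root (C_5). Hence the type is C_5.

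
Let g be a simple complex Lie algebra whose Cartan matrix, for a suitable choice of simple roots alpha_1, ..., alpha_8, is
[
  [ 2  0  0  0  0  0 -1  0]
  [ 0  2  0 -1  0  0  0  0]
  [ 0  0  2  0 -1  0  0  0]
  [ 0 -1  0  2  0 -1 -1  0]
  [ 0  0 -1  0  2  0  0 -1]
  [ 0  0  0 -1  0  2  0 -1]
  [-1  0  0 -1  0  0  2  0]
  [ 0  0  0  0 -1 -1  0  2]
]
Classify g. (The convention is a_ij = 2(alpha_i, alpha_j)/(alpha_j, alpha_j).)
E_8

The matrix has rank 8 with 2's on the diagonal. Reading the off-diagonal entries as Dynkin edges (a single edge where a_ij = a_ji = -1; a double or triple edge where a_ij * a_ji = 2 or 3), the diagram is a chain of 7 nodes with one extra node attached to the third node from one end (E_8). One simple-root ordering that puts it in standard form is (alpha_1, alpha_2, alpha_7, alpha_4, alpha_6, alpha_8, alpha_5, alpha_3). So the algebra is type E_8.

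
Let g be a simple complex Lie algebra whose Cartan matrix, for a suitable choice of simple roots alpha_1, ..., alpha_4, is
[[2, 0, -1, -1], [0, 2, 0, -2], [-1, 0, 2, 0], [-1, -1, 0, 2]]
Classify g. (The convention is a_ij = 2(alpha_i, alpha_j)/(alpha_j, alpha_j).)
The matrix has rank 4 with 2's on the diagonal. Reading the off-diagonal entries as Dynkin edges (a single edge where a_ij = a_ji = -1; a double or triple edge where a_ij * a_ji = 2 or 3), the diagram is a chain of 4 nodes with a double edge at one end; the terminal node there is the unique long simple root (C_4). One simple-root ordering that puts it in standard form is (alpha_3, alpha_1, alpha_4, alpha_2). So the algebra is type C_4, i.e. sp(8).

C4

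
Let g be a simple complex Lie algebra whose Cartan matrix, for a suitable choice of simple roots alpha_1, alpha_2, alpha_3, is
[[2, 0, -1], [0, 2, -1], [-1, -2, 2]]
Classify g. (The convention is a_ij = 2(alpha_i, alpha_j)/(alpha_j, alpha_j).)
The matrix has rank 3 with 2's on the diagonal. Reading the off-diagonal entries as Dynkin edges (a single edge where a_ij = a_ji = -1; a double or triple edge where a_ij * a_ji = 2 or 3), the diagram is a chain of 3 nodes with a double edge at one end; the terminal node there is the unique short simple root (B_3). One simple-root ordering that puts it in standard form is (alpha_1, alpha_3, alpha_2). So the algebra is type B_3, i.e. so(7).

B3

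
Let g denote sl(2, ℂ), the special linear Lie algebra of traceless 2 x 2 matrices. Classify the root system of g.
This is sl(2), which has dimension 2^2 - 1 = 3 and rank 2 - 1 = 1 (a Cartan subalgebra is the diagonal traceless matrices). In the classification of classical Lie algebras, the special linear algebra sl(n+1) has type A_n; here n = 1, so the Dynkin diagram is a chain of 1 nodes with single edges (A_1). Hence the type is A_1.

A1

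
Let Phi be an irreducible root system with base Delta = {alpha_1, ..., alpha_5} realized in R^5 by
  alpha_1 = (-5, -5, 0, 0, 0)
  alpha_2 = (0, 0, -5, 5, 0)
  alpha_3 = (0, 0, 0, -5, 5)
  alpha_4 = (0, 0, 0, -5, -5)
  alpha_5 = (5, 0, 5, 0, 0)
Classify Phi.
Compute the Cartan integers a_ij = 2(alpha_i, alpha_j)/(alpha_j, alpha_j); the resulting 5x5 Cartan matrix is
[[2, 0, 0, 0, -1], [0, 2, -1, -1, -1], [0, -1, 2, 0, 0], [0, -1, 0, 2, 0], [-1, -1, 0, 0, 2]].
All simple roots have the same length, so the diagram is simply laced. The associated Dynkin diagram is a chain of 3 nodes with a fork of two nodes at one end (D_5), so the type is D_5 (the algebra so(10)).

D_5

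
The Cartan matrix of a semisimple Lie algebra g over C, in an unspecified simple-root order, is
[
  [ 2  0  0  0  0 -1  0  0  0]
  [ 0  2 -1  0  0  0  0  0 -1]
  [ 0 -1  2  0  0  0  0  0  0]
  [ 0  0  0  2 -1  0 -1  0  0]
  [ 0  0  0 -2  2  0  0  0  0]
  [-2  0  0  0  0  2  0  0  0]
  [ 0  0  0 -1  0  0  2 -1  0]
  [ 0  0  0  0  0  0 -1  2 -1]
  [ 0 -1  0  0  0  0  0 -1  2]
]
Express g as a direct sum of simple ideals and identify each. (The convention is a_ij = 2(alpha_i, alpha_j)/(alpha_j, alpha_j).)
The diagram associated to this matrix has two connected components: the simple roots {alpha_1, alpha_6} form a chain of 2 nodes with a double edge at one end; the terminal node there is the unique short simple root (B_2), and {alpha_2, alpha_3, alpha_4, alpha_5, alpha_7, alpha_8, alpha_9} form a chain of 7 nodes with a double edge at one end; the terminal node there is the unique long simple root (C_7). A semisimple Lie algebra decomposes uniquely as the direct sum of simple ideals, one per connected component of its Dynkin diagram, so g ≅ B_2 ⊕ C_7 (dimension 10 + 105 = 115).

type B_2 ⊕ type C_7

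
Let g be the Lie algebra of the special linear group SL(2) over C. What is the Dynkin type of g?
This is sl(2), which has dimension 2^2 - 1 = 3 and rank 2 - 1 = 1 (a Cartan subalgebra is the diagonal traceless matrices). In the classification of classical Lie algebras, the special linear algebra sl(n+1) has type A_n; here n = 1, so the Dynkin diagram is a chain of 1 nodes with single edges (A_1). Hence the type is A_1.

A1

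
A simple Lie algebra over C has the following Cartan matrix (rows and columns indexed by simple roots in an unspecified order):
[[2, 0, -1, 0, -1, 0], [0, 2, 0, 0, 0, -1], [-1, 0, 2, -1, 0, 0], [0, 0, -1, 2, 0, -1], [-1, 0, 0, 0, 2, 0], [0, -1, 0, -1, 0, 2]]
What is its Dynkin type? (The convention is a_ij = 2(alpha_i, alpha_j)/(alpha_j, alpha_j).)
A_6 (sl(7))

The matrix has rank 6 with 2's on the diagonal. Reading the off-diagonal entries as Dynkin edges (a single edge where a_ij = a_ji = -1; a double or triple edge where a_ij * a_ji = 2 or 3), the diagram is a chain of 6 nodes with single edges (A_6). One simple-root ordering that puts it in standard form is (alpha_5, alpha_1, alpha_3, alpha_4, alpha_6, alpha_2). So the algebra is type A_6, i.e. sl(7).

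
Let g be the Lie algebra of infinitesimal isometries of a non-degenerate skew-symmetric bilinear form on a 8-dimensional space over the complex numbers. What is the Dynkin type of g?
This is sp(8), which has dimension 8(8+1)/2 = 36 and rank 8/2 = 4. In the classification of classical Lie algebras, the symplectic algebra sp(2n) has type C_n; here n = 4, so the Dynkin diagram is a chain of 4 nodes with a double edge at one end; the terminal node there is the unique long simple root (C_4). Hence the type is C_4.

type C_4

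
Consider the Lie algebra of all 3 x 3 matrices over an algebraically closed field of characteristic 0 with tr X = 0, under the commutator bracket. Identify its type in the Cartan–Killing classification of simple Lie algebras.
type A_2

This is sl(3), which has dimension 3^2 - 1 = 8 and rank 3 - 1 = 2 (a Cartan subalgebra is the diagonal traceless matrices). In the classification of classical Lie algebras, the special linear algebra sl(n+1) has type A_n; here n = 2, so the Dynkin diagram is a chain of 2 nodes with single edges (A_2). Hence the type is A_2.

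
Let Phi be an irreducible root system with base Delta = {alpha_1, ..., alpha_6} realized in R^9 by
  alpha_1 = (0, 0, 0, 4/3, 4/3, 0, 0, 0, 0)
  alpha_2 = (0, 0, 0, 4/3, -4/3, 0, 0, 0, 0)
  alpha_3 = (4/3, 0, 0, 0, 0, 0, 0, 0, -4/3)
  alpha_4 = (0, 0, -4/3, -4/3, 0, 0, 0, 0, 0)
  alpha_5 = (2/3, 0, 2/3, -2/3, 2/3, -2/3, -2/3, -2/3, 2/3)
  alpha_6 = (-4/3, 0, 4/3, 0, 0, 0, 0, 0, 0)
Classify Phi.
E6

Compute the Cartan integers a_ij = 2(alpha_i, alpha_j)/(alpha_j, alpha_j); the resulting 6x6 Cartan matrix is
[[2, 0, 0, -1, 0, 0], [0, 2, 0, -1, -1, 0], [0, 0, 2, 0, 0, -1], [-1, -1, 0, 2, 0, -1], [0, -1, 0, 0, 2, 0], [0, 0, -1, -1, 0, 2]].
All simple roots have the same length, so the diagram is simply laced. The associated Dynkin diagram is a chain of 5 nodes with one extra node attached to the third node from one end (E_6), so the type is E_6.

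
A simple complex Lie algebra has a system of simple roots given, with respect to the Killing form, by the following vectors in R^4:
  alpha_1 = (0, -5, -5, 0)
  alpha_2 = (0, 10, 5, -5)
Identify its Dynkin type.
Compute the Cartan integers a_ij = 2(alpha_i, alpha_j)/(alpha_j, alpha_j); the resulting 2x2 Cartan matrix is
[[2, -1], [-3, 2]].
The roots have two lengths (squared-length ratio 3:1); the short ones are alpha_{1}. The associated Dynkin diagram is two nodes joined by a triple edge (G_2), so the type is G_2.

type G_2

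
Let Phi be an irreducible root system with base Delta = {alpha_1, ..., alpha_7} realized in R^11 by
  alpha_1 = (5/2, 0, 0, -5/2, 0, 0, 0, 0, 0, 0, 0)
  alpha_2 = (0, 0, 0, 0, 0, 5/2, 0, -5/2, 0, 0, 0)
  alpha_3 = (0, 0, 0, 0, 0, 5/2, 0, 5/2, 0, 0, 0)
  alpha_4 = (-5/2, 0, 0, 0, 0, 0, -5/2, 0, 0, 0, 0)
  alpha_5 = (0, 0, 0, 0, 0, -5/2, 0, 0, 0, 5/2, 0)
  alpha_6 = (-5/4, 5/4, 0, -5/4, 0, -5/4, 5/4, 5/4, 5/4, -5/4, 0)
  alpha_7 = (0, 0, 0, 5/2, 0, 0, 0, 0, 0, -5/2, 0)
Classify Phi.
E_7

Compute the Cartan integers a_ij = 2(alpha_i, alpha_j)/(alpha_j, alpha_j); the resulting 7x7 Cartan matrix is
[[2, 0, 0, -1, 0, 0, -1], [0, 2, 0, 0, -1, -1, 0], [0, 0, 2, 0, -1, 0, 0], [-1, 0, 0, 2, 0, 0, 0], [0, -1, -1, 0, 2, 0, -1], [0, -1, 0, 0, 0, 2, 0], [-1, 0, 0, 0, -1, 0, 2]].
All simple roots have the same length, so the diagram is simply laced. The associated Dynkin diagram is a chain of 6 nodes with one extra node attached to the third node from one end (E_7), so the type is E_7.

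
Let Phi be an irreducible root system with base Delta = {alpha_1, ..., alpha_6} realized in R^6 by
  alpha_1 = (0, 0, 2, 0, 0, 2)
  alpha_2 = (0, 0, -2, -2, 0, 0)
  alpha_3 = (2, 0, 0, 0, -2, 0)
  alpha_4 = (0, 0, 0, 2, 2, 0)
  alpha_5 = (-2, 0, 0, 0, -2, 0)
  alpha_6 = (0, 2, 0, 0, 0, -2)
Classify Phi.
type D_6

Compute the Cartan integers a_ij = 2(alpha_i, alpha_j)/(alpha_j, alpha_j); the resulting 6x6 Cartan matrix is
[[2, -1, 0, 0, 0, -1], [-1, 2, 0, -1, 0, 0], [0, 0, 2, -1, 0, 0], [0, -1, -1, 2, -1, 0], [0, 0, 0, -1, 2, 0], [-1, 0, 0, 0, 0, 2]].
All simple roots have the same length, so the diagram is simply laced. The associated Dynkin diagram is a chain of 4 nodes with a fork of two nodes at one end (D_6), so the type is D_6 (the algebra so(12)).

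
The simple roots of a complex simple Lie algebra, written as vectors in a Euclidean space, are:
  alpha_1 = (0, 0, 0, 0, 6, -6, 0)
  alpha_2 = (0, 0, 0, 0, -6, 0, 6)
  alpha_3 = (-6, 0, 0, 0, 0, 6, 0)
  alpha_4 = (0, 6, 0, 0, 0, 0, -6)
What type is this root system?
A_4

Compute the Cartan integers a_ij = 2(alpha_i, alpha_j)/(alpha_j, alpha_j); the resulting 4x4 Cartan matrix is
[[2, -1, -1, 0], [-1, 2, 0, -1], [-1, 0, 2, 0], [0, -1, 0, 2]].
All simple roots have the same length, so the diagram is simply laced. The associated Dynkin diagram is a chain of 4 nodes with single edges (A_4), so the type is A_4 (the algebra sl(5)).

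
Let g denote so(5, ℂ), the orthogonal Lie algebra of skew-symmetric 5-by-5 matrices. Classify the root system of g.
This is so(5) with 5 odd, which has dimension 5(5-1)/2 = 10 and rank (5-1)/2 = 2. In the classification of classical Lie algebras, the orthogonal algebra so(2n+1) in an odd number of variables has type B_n; here n = 2, so the Dynkin diagram is a chain of 2 nodes with a double edge at one end; the terminal node there is the unique short simple root (B_2). Hence the type is B_2.

B_2 (so(5))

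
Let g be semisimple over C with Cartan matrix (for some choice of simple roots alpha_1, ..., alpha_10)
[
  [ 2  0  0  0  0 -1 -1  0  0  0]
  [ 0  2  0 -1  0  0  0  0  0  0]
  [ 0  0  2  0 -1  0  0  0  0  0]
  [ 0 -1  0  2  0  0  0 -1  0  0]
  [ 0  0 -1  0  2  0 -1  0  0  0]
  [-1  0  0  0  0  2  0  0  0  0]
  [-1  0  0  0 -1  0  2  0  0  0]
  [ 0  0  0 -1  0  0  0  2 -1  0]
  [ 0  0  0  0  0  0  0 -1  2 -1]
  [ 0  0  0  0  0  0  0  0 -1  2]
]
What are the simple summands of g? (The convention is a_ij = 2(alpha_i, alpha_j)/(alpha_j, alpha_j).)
The diagram associated to this matrix has two connected components: the simple roots {alpha_1, alpha_3, alpha_5, alpha_6, alpha_7} form a chain of 5 nodes with single edges (A_5), and {alpha_2, alpha_4, alpha_8, alpha_9, alpha_10} form a chain of 5 nodes with single edges (A_5). A semisimple Lie algebra decomposes uniquely as the direct sum of simple ideals, one per connected component of its Dynkin diagram, so g ≅ A_5 ⊕ A_5 (dimension 35 + 35 = 70).

A_5 ⊕ A_5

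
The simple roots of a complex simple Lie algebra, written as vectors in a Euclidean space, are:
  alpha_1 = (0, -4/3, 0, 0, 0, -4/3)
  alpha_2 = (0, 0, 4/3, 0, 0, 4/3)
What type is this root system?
A2

Compute the Cartan integers a_ij = 2(alpha_i, alpha_j)/(alpha_j, alpha_j); the resulting 2x2 Cartan matrix is
[[2, -1], [-1, 2]].
All simple roots have the same length, so the diagram is simply laced. The associated Dynkin diagram is a chain of 2 nodes with single edges (A_2), so the type is A_2 (the algebra sl(3)).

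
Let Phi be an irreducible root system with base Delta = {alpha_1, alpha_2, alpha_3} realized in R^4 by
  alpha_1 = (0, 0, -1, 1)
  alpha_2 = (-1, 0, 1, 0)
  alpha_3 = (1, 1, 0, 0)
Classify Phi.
Compute the Cartan integers a_ij = 2(alpha_i, alpha_j)/(alpha_j, alpha_j); the resulting 3x3 Cartan matrix is
[[2, -1, 0], [-1, 2, -1], [0, -1, 2]].
All simple roots have the same length, so the diagram is simply laced. The associated Dynkin diagram is a chain of 3 nodes with single edges (A_3), so the type is A_3 (the algebra sl(4)).

A3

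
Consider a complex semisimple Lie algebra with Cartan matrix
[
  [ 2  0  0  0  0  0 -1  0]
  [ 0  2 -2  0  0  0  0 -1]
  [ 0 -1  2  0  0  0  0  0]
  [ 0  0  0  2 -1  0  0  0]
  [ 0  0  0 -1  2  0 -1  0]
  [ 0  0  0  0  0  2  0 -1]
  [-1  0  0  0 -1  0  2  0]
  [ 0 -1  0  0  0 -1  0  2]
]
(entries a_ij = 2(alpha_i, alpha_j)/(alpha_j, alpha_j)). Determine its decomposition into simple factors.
The diagram associated to this matrix has two connected components: the simple roots {alpha_1, alpha_4, alpha_5, alpha_7} form a chain of 4 nodes with single edges (A_4), and {alpha_2, alpha_3, alpha_6, alpha_8} form a chain of 4 nodes with a double edge at one end; the terminal node there is the unique short simple root (B_4). A semisimple Lie algebra decomposes uniquely as the direct sum of simple ideals, one per connected component of its Dynkin diagram, so g ≅ A_4 ⊕ B_4 (dimension 24 + 36 = 60).

A_4 (sl(5)) ⊕ B_4 (so(9))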